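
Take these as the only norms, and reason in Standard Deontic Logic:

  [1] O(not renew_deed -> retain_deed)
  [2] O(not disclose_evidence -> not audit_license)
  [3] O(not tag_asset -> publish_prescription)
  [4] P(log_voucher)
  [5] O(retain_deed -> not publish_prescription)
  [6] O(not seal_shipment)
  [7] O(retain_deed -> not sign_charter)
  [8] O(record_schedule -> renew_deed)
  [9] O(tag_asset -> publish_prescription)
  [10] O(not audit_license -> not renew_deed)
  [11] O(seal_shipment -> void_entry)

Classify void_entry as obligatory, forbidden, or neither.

Neither

Premise 11 is O(seal_shipment -> void_entry), but O(seal_shipment) is not derivable from the premises, so it does not yield O(void_entry).
No premise or chain of K-axiom applications forces O(void_entry), and none forces O(not void_entry). So void_entry is neither obligatory nor forbidden under these norms.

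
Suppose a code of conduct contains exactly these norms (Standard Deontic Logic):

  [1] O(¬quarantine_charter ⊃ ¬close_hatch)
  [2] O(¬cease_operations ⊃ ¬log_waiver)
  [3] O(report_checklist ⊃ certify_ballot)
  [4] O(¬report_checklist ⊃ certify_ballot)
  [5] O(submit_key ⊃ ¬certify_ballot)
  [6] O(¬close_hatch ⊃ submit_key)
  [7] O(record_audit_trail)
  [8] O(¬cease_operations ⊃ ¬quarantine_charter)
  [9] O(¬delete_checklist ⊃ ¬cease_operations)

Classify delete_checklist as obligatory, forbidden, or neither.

Premises 4 and 3 cover both cases: O(¬report_checklist ⊃ certify_ballot) and O(report_checklist ⊃ certify_ballot). Since ¬report_checklist ∨ report_checklist is a tautology, O(certify_ballot) follows.
The contrapositive of premise 5 (O(submit_key ⊃ ¬certify_ballot)) is O(certify_ballot ⊃ ¬submit_key), and O(certify_ballot) is already established, so O(¬submit_key).
Premise 6 is O(¬close_hatch ⊃ submit_key); contrapositively O(¬submit_key ⊃ close_hatch). Since O(¬submit_key) holds, K gives O(close_hatch).
Premise 1 is O(¬quarantine_charter ⊃ ¬close_hatch); contrapositively O(close_hatch ⊃ quarantine_charter). Since O(close_hatch) holds, K gives O(quarantine_charter).
Premise 8 is O(¬cease_operations ⊃ ¬quarantine_charter); contrapositively O(quarantine_charter ⊃ cease_operations). Since O(quarantine_charter) holds, K gives O(cease_operations).
Premise 9, O(¬delete_checklist ⊃ ¬cease_operations), contraposes to O(cease_operations ⊃ delete_checklist); with O(cease_operations) we get O(delete_checklist).
Premises 2, 7 do not contribute to this derivation.
Hence delete_checklist is obligatory.

Obligatory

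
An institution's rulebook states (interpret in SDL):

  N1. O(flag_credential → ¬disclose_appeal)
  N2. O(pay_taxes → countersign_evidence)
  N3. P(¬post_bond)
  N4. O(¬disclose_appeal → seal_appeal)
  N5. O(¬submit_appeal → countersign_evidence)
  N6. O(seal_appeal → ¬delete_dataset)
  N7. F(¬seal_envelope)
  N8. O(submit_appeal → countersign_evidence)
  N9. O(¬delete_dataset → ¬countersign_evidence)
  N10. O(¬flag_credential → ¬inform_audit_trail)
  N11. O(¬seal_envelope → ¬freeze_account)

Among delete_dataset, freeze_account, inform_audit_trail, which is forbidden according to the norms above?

Premises 8 and 5 are O(submit_appeal → countersign_evidence) and O(¬submit_appeal → countersign_evidence); every ideal world satisfies submit_appeal or ¬submit_appeal, so in either case countersign_evidence holds — hence O(countersign_evidence).
Premise 9 is O(¬delete_dataset → ¬countersign_evidence); contrapositively O(countersign_evidence → delete_dataset). Since O(countersign_evidence) holds, K gives O(delete_dataset).
Premise 6, O(seal_appeal → ¬delete_dataset), contraposes to O(delete_dataset → ¬seal_appeal); with O(delete_dataset) we get O(¬seal_appeal).
Premise 4 is O(¬disclose_appeal → seal_appeal); contrapositively O(¬seal_appeal → disclose_appeal). Since O(¬seal_appeal) holds, K gives O(disclose_appeal).
The contrapositive of premise 1 (O(flag_credential → ¬disclose_appeal)) is O(disclose_appeal → ¬flag_credential), and O(disclose_appeal) is already established, so O(¬flag_credential).
Premise 10 is O(¬flag_credential → ¬inform_audit_trail); since O(¬flag_credential), deontic closure gives O(¬inform_audit_trail).
So O(¬inform_audit_trail) holds, i.e. inform_audit_trail is forbidden. None of the other listed options is forbidden under the premises.

inform_audit_trail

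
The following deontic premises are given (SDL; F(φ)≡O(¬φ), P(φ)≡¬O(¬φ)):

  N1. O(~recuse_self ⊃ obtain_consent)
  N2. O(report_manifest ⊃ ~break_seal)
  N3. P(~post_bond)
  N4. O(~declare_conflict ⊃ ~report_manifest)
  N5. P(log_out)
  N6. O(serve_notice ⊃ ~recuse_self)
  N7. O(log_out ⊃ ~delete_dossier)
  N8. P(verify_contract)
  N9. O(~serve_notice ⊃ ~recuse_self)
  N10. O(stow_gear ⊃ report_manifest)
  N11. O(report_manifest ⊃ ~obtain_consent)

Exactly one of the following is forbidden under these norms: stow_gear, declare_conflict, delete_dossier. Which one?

Premises 6 and 9 are O(serve_notice ⊃ ~recuse_self) and O(~serve_notice ⊃ ~recuse_self); every ideal world satisfies serve_notice or ~serve_notice, so in either case ~recuse_self holds — hence O(~recuse_self).
With premise 1, O(~recuse_self ⊃ obtain_consent), the K-axiom yields O(obtain_consent).
The contrapositive of premise 11 (O(report_manifest ⊃ ~obtain_consent)) is O(obtain_consent ⊃ ~report_manifest), and O(obtain_consent) is already established, so O(~report_manifest).
Premise 10 is O(stow_gear ⊃ report_manifest); contrapositively O(~report_manifest ⊃ ~stow_gear). Since O(~report_manifest) holds, K gives O(~stow_gear).
So O(~stow_gear) holds, i.e. stow_gear is forbidden. None of the other listed options is forbidden under the premises.

stow_gear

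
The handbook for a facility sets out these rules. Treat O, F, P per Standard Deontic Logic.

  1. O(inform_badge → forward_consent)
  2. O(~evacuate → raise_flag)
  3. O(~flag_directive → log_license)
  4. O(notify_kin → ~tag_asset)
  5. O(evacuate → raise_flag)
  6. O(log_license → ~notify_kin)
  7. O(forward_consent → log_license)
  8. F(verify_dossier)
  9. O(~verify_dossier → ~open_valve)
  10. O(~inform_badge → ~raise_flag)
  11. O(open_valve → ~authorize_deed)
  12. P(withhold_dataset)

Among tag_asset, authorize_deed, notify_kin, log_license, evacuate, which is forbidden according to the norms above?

notify_kin

Premises 2 and 5 cover both cases: O(~evacuate → raise_flag) and O(evacuate → raise_flag). Since ~evacuate ∨ evacuate is a tautology, O(raise_flag) follows.
Premise 10 is O(~inform_badge → ~raise_flag); contrapositively O(raise_flag → inform_badge). Since O(raise_flag) holds, K gives O(inform_badge).
From O(inform_badge) and premise 1, O(inform_badge → forward_consent), we obtain O(forward_consent).
With premise 7, O(forward_consent → log_license), the K-axiom yields O(log_license).
Applying K to premise 6 (O(log_license → ~notify_kin)) and O(log_license) yields O(~notify_kin).
So O(~notify_kin) holds, i.e. notify_kin is forbidden. None of the other listed options is forbidden under the premises.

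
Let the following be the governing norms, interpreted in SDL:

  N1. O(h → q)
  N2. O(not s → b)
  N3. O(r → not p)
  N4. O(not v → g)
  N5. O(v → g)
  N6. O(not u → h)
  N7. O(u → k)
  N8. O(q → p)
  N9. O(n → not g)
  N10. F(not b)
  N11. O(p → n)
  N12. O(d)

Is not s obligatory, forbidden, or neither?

Premise 2 is O(not s → b); even if O(b) held, inferring O(not s) would be affirming the consequent — invalid.
No premise or chain of K-axiom applications forces O(not s), and none forces O(s). So not s is neither obligatory nor forbidden under these norms.

Neither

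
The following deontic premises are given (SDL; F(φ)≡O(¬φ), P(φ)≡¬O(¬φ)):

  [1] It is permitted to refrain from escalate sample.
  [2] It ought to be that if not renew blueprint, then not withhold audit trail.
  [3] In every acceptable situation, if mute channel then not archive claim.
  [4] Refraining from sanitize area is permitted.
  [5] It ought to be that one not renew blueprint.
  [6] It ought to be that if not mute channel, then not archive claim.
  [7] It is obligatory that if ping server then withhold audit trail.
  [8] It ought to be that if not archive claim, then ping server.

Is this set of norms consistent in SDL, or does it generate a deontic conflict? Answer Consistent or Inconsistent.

Premises 3 and 6 are O(mute_channel → ¬archive_claim) and O(¬mute_channel → ¬archive_claim); every ideal world satisfies mute_channel or ¬mute_channel, so in either case ¬archive_claim holds — hence O(¬archive_claim).
From O(¬archive_claim) and premise 8, O(¬archive_claim → ping_server), we obtain O(ping_server).
Premise 7 is O(ping_server → withhold_audit_trail); since O(ping_server), deontic closure gives O(withhold_audit_trail).
Premise 2, O(¬renew_blueprint → ¬withhold_audit_trail), contraposes to O(withhold_audit_trail → renew_blueprint); with O(withhold_audit_trail) we get O(renew_blueprint).
Yet premise 5 states O(¬renew_blueprint).
We now have both O(renew_blueprint) and O(¬renew_blueprint) — renew_blueprint is simultaneously obligatory and forbidden, violating the D-axiom.

Inconsistent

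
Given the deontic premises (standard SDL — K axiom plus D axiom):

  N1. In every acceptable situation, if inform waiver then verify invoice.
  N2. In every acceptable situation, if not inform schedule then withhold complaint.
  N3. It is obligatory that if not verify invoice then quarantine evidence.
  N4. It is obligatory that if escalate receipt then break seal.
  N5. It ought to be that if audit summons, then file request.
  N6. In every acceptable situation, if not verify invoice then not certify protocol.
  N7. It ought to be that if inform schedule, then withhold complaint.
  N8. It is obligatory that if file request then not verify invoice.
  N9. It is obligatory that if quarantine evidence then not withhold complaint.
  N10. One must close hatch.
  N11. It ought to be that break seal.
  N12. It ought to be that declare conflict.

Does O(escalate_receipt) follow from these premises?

Premise 4 is O(escalate_receipt → break_seal); even if O(break_seal) held, inferring O(escalate_receipt) would be affirming the consequent — invalid.
No other premise forces O(escalate_receipt). An ideal world satisfying every premise can still have escalate_receipt false, so O(escalate_receipt) is not derivable.

No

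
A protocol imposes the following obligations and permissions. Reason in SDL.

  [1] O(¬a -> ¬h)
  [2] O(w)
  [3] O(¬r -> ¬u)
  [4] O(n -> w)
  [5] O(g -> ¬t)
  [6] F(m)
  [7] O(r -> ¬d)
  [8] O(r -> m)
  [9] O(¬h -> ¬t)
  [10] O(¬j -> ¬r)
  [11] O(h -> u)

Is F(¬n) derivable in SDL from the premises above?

No

Premise 4 is O(n -> w); even if O(w) held, inferring O(n) would be affirming the consequent — invalid.
No other premise forces O(n). An ideal world satisfying every premise can still have ¬n true, so F(¬n) is not derivable.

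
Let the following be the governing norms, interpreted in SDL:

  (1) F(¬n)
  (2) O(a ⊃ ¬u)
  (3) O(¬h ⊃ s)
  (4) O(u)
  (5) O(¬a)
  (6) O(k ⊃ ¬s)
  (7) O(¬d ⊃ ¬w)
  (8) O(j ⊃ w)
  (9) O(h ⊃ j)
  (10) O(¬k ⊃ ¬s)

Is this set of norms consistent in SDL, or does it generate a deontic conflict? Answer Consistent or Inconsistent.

Consistent

Premise 2 is O(a ⊃ ¬u), but O(a) is not derivable from the premises, so it does not yield O(¬u).
So O(¬u) is not derivable, and the apparent clash with O(u) does not arise.
A world satisfying every obligation exists (e.g. a=false, d=true, h=true, j=true, k=false, n=true, s=false, u=true, w=true); no atom is both obligatory and forbidden, so the set is consistent.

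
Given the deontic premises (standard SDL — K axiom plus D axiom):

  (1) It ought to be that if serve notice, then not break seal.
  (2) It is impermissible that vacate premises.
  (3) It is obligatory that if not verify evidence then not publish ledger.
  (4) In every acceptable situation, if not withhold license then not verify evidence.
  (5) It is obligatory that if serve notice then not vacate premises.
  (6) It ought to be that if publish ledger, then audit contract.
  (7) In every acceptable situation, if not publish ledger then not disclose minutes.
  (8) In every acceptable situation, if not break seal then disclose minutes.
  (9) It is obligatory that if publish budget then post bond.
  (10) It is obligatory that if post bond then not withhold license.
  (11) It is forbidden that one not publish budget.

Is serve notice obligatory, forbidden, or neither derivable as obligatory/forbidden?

F(¬publish_budget) at premise 11 means O(publish_budget).
Applying K to premise 9 (O(publish_budget → post_bond)) and O(publish_budget) yields O(post_bond).
Applying K to premise 10 (O(post_bond → ¬withhold_license)) and O(post_bond) yields O(¬withhold_license).
From O(¬withhold_license) and premise 4, O(¬withhold_license → ¬verify_evidence), we obtain O(¬verify_evidence).
From O(¬verify_evidence) and premise 3, O(¬verify_evidence → ¬publish_ledger), we obtain O(¬publish_ledger).
Premise 7 is O(¬publish_ledger → ¬disclose_minutes); since O(¬publish_ledger), deontic closure gives O(¬disclose_minutes).
Premise 8, O(¬break_seal → disclose_minutes), contraposes to O(¬disclose_minutes → break_seal); with O(¬disclose_minutes) we get O(break_seal).
Premise 1 is O(serve_notice → ¬break_seal); contrapositively O(break_seal → ¬serve_notice). Since O(break_seal) holds, K gives O(¬serve_notice).
Premises 2, 5, 6 do not contribute to this derivation.
Thus O(¬serve_notice), which is F(serve_notice): serve_notice is forbidden.

Forbidden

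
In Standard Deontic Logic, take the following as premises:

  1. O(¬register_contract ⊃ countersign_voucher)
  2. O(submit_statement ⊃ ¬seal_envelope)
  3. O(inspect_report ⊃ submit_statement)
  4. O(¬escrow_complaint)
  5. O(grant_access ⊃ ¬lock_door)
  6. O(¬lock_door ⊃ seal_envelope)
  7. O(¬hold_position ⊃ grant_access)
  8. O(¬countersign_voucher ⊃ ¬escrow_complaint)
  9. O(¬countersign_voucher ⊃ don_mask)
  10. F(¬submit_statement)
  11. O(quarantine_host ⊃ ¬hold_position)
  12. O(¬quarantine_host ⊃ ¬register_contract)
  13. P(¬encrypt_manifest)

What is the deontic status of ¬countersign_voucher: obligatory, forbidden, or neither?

Forbidden

F(¬submit_statement) at premise 10 means O(submit_statement).
From O(submit_statement) and premise 2, O(submit_statement ⊃ ¬seal_envelope), we obtain O(¬seal_envelope).
The contrapositive of premise 6 (O(¬lock_door ⊃ seal_envelope)) is O(¬seal_envelope ⊃ lock_door), and O(¬seal_envelope) is already established, so O(lock_door).
The contrapositive of premise 5 (O(grant_access ⊃ ¬lock_door)) is O(lock_door ⊃ ¬grant_access), and O(lock_door) is already established, so O(¬grant_access).
Premise 7, O(¬hold_position ⊃ grant_access), contraposes to O(¬grant_access ⊃ hold_position); with O(¬grant_access) we get O(hold_position).
Premise 11, O(quarantine_host ⊃ ¬hold_position), contraposes to O(hold_position ⊃ ¬quarantine_host); with O(hold_position) we get O(¬quarantine_host).
With premise 12, O(¬quarantine_host ⊃ ¬register_contract), the K-axiom yields O(¬register_contract).
From O(¬register_contract) and premise 1, O(¬register_contract ⊃ countersign_voucher), we obtain O(countersign_voucher).
Premises 3, 4, 8, 9, 13 do not contribute to this derivation.
Thus O(countersign_voucher), which is F(¬countersign_voucher): ¬countersign_voucher is forbidden.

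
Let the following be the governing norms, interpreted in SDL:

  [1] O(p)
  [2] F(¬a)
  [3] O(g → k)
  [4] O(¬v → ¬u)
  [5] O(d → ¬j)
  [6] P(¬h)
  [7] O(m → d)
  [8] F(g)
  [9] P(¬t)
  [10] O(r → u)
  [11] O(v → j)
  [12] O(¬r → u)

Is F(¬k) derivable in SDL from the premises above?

Premise 3 is O(g → k), but O(g) is not derivable from the premises, so it does not yield O(k).
No other premise forces O(k). An ideal world satisfying every premise can still have ¬k true, so F(¬k) is not derivable.

No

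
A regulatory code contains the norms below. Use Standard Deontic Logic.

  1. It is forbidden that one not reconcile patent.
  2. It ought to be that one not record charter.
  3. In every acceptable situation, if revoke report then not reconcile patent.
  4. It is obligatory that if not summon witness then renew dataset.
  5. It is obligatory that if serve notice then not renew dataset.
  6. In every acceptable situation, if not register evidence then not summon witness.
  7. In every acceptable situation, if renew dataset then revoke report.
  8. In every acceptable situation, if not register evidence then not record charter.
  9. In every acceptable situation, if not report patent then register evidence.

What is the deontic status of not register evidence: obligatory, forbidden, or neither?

Premise 1, F(¬reconcile_patent), is equivalent to O(reconcile_patent).
Premise 3 is O(revoke_report → ¬reconcile_patent); contrapositively O(reconcile_patent → ¬revoke_report). Since O(reconcile_patent) holds, K gives O(¬revoke_report).
Premise 7, O(renew_dataset → revoke_report), contraposes to O(¬revoke_report → ¬renew_dataset); with O(¬revoke_report) we get O(¬renew_dataset).
Premise 4 is O(¬summon_witness → renew_dataset); contrapositively O(¬renew_dataset → summon_witness). Since O(¬renew_dataset) holds, K gives O(summon_witness).
Premise 6 is O(¬register_evidence → ¬summon_witness); contrapositively O(summon_witness → register_evidence). Since O(summon_witness) holds, K gives O(register_evidence).
Premises 2, 5, 8, 9 do not contribute to this derivation.
Thus O(register_evidence), which is F(¬register_evidence): ¬register_evidence is forbidden.

Forbidden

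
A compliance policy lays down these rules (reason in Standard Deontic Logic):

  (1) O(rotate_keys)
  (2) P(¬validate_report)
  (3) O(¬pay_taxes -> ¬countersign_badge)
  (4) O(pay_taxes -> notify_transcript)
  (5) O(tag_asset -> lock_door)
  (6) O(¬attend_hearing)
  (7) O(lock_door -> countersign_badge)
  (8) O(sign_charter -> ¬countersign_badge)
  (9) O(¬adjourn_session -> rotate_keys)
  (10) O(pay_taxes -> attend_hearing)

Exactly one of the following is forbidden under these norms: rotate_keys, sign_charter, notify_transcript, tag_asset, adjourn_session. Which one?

Premise 6 gives O(¬attend_hearing).
The contrapositive of premise 10 (O(pay_taxes -> attend_hearing)) is O(¬attend_hearing -> ¬pay_taxes), and O(¬attend_hearing) is already established, so O(¬pay_taxes).
With premise 3, O(¬pay_taxes -> ¬countersign_badge), the K-axiom yields O(¬countersign_badge).
The contrapositive of premise 7 (O(lock_door -> countersign_badge)) is O(¬countersign_badge -> ¬lock_door), and O(¬countersign_badge) is already established, so O(¬lock_door).
Premise 5 is O(tag_asset -> lock_door); contrapositively O(¬lock_door -> ¬tag_asset). Since O(¬lock_door) holds, K gives O(¬tag_asset).
So O(¬tag_asset) holds, i.e. tag_asset is forbidden. None of the other listed options is forbidden under the premises.

tag_asset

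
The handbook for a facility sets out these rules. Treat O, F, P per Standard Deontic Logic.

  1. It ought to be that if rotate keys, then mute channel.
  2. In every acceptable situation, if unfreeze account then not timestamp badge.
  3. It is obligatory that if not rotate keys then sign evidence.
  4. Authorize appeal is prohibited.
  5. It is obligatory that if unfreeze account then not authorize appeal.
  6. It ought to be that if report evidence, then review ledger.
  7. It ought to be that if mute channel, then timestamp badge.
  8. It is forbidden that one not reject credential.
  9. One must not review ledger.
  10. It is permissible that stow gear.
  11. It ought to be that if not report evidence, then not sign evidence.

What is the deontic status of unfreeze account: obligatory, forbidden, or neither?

Forbidden

Premise 9, F(review_ledger), is equivalent to O(¬review_ledger).
Premise 6, O(report_evidence → review_ledger), contraposes to O(¬review_ledger → ¬report_evidence); with O(¬review_ledger) we get O(¬report_evidence).
With premise 11, O(¬report_evidence → ¬sign_evidence), the K-axiom yields O(¬sign_evidence).
The contrapositive of premise 3 (O(¬rotate_keys → sign_evidence)) is O(¬sign_evidence → rotate_keys), and O(¬sign_evidence) is already established, so O(rotate_keys).
Premise 1 is O(rotate_keys → mute_channel); since O(rotate_keys), deontic closure gives O(mute_channel).
With premise 7, O(mute_channel → timestamp_badge), the K-axiom yields O(timestamp_badge).
The contrapositive of premise 2 (O(unfreeze_account → ¬timestamp_badge)) is O(timestamp_badge → ¬unfreeze_account), and O(timestamp_badge) is already established, so O(¬unfreeze_account).
Premises 4, 5, 8, 10 do not contribute to this derivation.
Thus O(¬unfreeze_account), which is F(unfreeze_account): unfreeze_account is forbidden.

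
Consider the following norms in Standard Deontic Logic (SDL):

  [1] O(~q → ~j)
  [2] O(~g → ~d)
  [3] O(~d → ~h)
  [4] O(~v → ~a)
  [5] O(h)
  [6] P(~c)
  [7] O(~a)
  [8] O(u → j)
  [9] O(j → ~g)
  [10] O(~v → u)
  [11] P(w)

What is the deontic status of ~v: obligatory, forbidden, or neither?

Forbidden

Premise 5 states O(h) outright.
The contrapositive of premise 3 (O(~d → ~h)) is O(h → d), and O(h) is already established, so O(d).
The contrapositive of premise 2 (O(~g → ~d)) is O(d → g), and O(d) is already established, so O(g).
Premise 9 is O(j → ~g); contrapositively O(g → ~j). Since O(g) holds, K gives O(~j).
Premise 8, O(u → j), contraposes to O(~j → ~u); with O(~j) we get O(~u).
The contrapositive of premise 10 (O(~v → u)) is O(~u → v), and O(~u) is already established, so O(v).
Premises 1, 4, 6, 7, 11 do not contribute to this derivation.
Thus O(v), which is F(~v): ~v is forbidden.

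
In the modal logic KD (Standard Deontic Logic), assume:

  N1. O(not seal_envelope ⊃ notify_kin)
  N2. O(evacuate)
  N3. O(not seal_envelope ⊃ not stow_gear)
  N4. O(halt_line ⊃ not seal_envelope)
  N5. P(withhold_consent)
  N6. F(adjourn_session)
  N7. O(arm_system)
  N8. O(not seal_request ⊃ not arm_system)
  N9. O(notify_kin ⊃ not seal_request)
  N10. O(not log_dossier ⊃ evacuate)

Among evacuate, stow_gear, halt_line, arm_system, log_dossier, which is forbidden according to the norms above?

Premise 7 states O(arm_system) outright.
Premise 8, O(not seal_request ⊃ not arm_system), contraposes to O(arm_system ⊃ seal_request); with O(arm_system) we get O(seal_request).
Premise 9, O(notify_kin ⊃ not seal_request), contraposes to O(seal_request ⊃ not notify_kin); with O(seal_request) we get O(not notify_kin).
The contrapositive of premise 1 (O(not seal_envelope ⊃ notify_kin)) is O(not notify_kin ⊃ seal_envelope), and O(not notify_kin) is already established, so O(seal_envelope).
Premise 4, O(halt_line ⊃ not seal_envelope), contraposes to O(seal_envelope ⊃ not halt_line); with O(seal_envelope) we get O(not halt_line).
So O(not halt_line) holds, i.e. halt_line is forbidden. None of the other listed options is forbidden under the premises.

halt_line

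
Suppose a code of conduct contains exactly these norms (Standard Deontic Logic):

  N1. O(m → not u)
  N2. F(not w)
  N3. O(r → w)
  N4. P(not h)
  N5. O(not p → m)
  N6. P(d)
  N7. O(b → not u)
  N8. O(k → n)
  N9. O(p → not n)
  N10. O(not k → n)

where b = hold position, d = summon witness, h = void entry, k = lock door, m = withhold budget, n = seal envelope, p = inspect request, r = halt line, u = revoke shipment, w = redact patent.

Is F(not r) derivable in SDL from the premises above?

Premise 3 is O(r → w); even if O(w) held, inferring O(r) would be affirming the consequent — invalid.
No other premise forces O(r). An ideal world satisfying every premise can still have not r true, so F(not r) is not derivable.

No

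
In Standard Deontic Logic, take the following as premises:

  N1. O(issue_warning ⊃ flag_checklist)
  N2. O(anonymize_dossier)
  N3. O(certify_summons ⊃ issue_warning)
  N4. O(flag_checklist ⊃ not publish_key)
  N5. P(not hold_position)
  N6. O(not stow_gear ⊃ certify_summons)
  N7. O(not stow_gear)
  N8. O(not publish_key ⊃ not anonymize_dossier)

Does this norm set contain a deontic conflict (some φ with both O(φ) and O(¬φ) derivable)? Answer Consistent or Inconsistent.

Inconsistent

From premise 2 we have O(anonymize_dossier).
The contrapositive of premise 8 (O(not publish_key ⊃ not anonymize_dossier)) is O(anonymize_dossier ⊃ publish_key), and O(anonymize_dossier) is already established, so O(publish_key).
The contrapositive of premise 4 (O(flag_checklist ⊃ not publish_key)) is O(publish_key ⊃ not flag_checklist), and O(publish_key) is already established, so O(not flag_checklist).
Premise 1 is O(issue_warning ⊃ flag_checklist); contrapositively O(not flag_checklist ⊃ not issue_warning). Since O(not flag_checklist) holds, K gives O(not issue_warning).
Premise 3 is O(certify_summons ⊃ issue_warning); contrapositively O(not issue_warning ⊃ not certify_summons). Since O(not issue_warning) holds, K gives O(not certify_summons).
The contrapositive of premise 6 (O(not stow_gear ⊃ certify_summons)) is O(not certify_summons ⊃ stow_gear), and O(not certify_summons) is already established, so O(stow_gear).
Yet premise 7 states O(not stow_gear).
We now have both O(stow_gear) and O(not stow_gear) — stow_gear is simultaneously obligatory and forbidden, violating the D-axiom.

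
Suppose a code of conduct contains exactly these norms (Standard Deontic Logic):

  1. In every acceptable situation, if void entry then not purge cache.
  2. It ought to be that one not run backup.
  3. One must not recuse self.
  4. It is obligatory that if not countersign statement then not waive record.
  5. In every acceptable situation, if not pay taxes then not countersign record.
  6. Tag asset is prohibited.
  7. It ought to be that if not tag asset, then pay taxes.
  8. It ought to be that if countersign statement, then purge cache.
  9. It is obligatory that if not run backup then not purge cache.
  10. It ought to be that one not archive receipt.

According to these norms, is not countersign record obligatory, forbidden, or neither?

Neither

Premise 5 is O(¬pay_taxes → ¬countersign_record), but O(¬pay_taxes) is not derivable from the premises, so it does not yield O(¬countersign_record).
No premise or chain of K-axiom applications forces O(¬countersign_record), and none forces O(countersign_record). So ¬countersign_record is neither obligatory nor forbidden under these norms.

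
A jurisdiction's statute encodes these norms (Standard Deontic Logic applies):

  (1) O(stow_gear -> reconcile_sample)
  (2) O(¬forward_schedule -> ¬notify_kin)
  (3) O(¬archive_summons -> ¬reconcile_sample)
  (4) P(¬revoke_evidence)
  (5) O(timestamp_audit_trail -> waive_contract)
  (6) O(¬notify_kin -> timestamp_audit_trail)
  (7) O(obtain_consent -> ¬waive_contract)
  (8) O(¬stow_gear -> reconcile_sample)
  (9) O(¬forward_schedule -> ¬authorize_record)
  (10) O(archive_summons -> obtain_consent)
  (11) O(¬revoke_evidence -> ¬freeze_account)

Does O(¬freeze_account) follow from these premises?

No

Premise 11 is O(¬revoke_evidence -> ¬freeze_account), but O(¬revoke_evidence) is not derivable from the premises (the permission P(¬revoke_evidence) asserts only ¬O(revoke_evidence), not O(¬revoke_evidence)), so it does not yield O(¬freeze_account).
No other premise forces O(¬freeze_account). An ideal world satisfying every premise can still have ¬freeze_account false, so O(¬freeze_account) is not derivable.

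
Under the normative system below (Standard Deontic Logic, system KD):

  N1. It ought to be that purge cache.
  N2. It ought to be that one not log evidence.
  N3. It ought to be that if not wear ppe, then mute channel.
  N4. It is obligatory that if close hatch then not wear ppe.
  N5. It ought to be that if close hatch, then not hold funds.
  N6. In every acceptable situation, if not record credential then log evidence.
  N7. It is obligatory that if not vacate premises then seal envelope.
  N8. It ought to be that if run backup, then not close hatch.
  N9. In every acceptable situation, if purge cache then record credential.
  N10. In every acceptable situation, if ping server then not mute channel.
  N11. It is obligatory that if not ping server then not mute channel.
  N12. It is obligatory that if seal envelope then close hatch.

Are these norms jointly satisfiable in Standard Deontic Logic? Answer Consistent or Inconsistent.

Premise 6 is O(¬record_credential → log_evidence), but O(¬record_credential) is not derivable from the premises, so it does not yield O(log_evidence).
So O(log_evidence) is not derivable, and the apparent clash with O(¬log_evidence) does not arise.
A world satisfying every obligation exists (e.g. close_hatch=false, hold_funds=false, log_evidence=false, mute_channel=false, ping_server=false, purge_cache=true, record_credential=true, run_backup=false, seal_envelope=false, vacate_premises=true, wear_ppe=true); no atom is both obligatory and forbidden, so the set is consistent.

Consistent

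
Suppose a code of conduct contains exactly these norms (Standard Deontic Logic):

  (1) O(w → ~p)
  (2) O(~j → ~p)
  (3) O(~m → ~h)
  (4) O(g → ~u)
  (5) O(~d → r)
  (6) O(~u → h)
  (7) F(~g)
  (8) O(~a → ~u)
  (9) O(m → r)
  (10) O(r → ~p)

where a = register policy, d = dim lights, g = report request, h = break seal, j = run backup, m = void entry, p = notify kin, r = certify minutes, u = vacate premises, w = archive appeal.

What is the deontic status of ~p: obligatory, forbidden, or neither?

Obligatory

F(~g) at premise 7 means O(g).
With premise 4, O(g → ~u), the K-axiom yields O(~u).
From O(~u) and premise 6, O(~u → h), we obtain O(h).
Premise 3, O(~m → ~h), contraposes to O(h → m); with O(h) we get O(m).
From O(m) and premise 9, O(m → r), we obtain O(r).
Premise 10 is O(r → ~p); since O(r), deontic closure gives O(~p).
Premises 1, 2, 5, 8 do not contribute to this derivation.
Hence ~p is obligatory.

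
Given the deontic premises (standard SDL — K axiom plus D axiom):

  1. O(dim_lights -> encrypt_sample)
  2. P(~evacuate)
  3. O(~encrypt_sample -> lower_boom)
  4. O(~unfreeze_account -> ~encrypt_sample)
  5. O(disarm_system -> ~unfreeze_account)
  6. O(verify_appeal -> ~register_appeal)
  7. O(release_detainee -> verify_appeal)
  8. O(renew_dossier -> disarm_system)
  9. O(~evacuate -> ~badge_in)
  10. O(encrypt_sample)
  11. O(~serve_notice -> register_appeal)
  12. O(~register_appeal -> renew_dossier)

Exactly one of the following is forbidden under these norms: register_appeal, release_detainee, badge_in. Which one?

Premise 10 gives O(encrypt_sample).
Premise 4 is O(~unfreeze_account -> ~encrypt_sample); contrapositively O(encrypt_sample -> unfreeze_account). Since O(encrypt_sample) holds, K gives O(unfreeze_account).
Premise 5 is O(disarm_system -> ~unfreeze_account); contrapositively O(unfreeze_account -> ~disarm_system). Since O(unfreeze_account) holds, K gives O(~disarm_system).
Premise 8 is O(renew_dossier -> disarm_system); contrapositively O(~disarm_system -> ~renew_dossier). Since O(~disarm_system) holds, K gives O(~renew_dossier).
Premise 12, O(~register_appeal -> renew_dossier), contraposes to O(~renew_dossier -> register_appeal); with O(~renew_dossier) we get O(register_appeal).
The contrapositive of premise 6 (O(verify_appeal -> ~register_appeal)) is O(register_appeal -> ~verify_appeal), and O(register_appeal) is already established, so O(~verify_appeal).
Premise 7, O(release_detainee -> verify_appeal), contraposes to O(~verify_appeal -> ~release_detainee); with O(~verify_appeal) we get O(~release_detainee).
So O(~release_detainee) holds, i.e. release_detainee is forbidden. None of the other listed options is forbidden under the premises.

release_detainee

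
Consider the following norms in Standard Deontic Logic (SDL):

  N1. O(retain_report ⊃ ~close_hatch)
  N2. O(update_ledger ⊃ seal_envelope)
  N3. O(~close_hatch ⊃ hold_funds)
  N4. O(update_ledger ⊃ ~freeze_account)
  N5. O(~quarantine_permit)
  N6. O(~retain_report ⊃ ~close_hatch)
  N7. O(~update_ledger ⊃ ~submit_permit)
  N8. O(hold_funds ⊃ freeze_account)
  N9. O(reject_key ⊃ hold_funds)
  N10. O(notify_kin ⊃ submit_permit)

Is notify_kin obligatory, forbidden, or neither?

Premises 1 and 6 cover both cases: O(retain_report ⊃ ~close_hatch) and O(~retain_report ⊃ ~close_hatch). Since retain_report ∨ ~retain_report is a tautology, O(~close_hatch) follows.
From O(~close_hatch) and premise 3, O(~close_hatch ⊃ hold_funds), we obtain O(hold_funds).
Applying K to premise 8 (O(hold_funds ⊃ freeze_account)) and O(hold_funds) yields O(freeze_account).
Premise 4, O(update_ledger ⊃ ~freeze_account), contraposes to O(freeze_account ⊃ ~update_ledger); with O(freeze_account) we get O(~update_ledger).
With premise 7, O(~update_ledger ⊃ ~submit_permit), the K-axiom yields O(~submit_permit).
Premise 10 is O(notify_kin ⊃ submit_permit); contrapositively O(~submit_permit ⊃ ~notify_kin). Since O(~submit_permit) holds, K gives O(~notify_kin).
Premises 2, 5, 9 do not contribute to this derivation.
Thus O(~notify_kin), which is F(notify_kin): notify_kin is forbidden.

Forbidden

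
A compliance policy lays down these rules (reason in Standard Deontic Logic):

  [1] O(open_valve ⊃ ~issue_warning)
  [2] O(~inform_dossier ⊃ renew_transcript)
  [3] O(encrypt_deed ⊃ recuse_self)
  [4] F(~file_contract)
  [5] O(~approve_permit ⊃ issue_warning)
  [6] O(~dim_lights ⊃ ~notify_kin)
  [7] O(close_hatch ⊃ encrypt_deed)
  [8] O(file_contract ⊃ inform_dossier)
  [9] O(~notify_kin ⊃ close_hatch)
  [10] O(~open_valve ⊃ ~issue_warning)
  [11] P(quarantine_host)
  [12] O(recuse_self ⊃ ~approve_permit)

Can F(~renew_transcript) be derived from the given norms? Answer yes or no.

No

Premise 2 is O(~inform_dossier ⊃ renew_transcript), but O(~inform_dossier) is not derivable from the premises, so it does not yield O(renew_transcript).
No other premise forces O(renew_transcript). An ideal world satisfying every premise can still have ~renew_transcript true, so F(~renew_transcript) is not derivable.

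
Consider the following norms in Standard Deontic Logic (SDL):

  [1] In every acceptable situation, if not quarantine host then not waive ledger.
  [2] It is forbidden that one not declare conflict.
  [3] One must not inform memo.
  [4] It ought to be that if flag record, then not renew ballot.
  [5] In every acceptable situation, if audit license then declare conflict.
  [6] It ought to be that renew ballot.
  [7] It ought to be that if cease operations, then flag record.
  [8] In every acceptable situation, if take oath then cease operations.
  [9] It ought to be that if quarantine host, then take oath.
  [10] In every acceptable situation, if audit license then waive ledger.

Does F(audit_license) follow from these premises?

From premise 6 we have O(renew_ballot).
Premise 4 is O(flag_record → ¬renew_ballot); contrapositively O(renew_ballot → ¬flag_record). Since O(renew_ballot) holds, K gives O(¬flag_record).
Premise 7, O(cease_operations → flag_record), contraposes to O(¬flag_record → ¬cease_operations); with O(¬flag_record) we get O(¬cease_operations).
The contrapositive of premise 8 (O(take_oath → cease_operations)) is O(¬cease_operations → ¬take_oath), and O(¬cease_operations) is already established, so O(¬take_oath).
Premise 9 is O(quarantine_host → take_oath); contrapositively O(¬take_oath → ¬quarantine_host). Since O(¬take_oath) holds, K gives O(¬quarantine_host).
Applying K to premise 1 (O(¬quarantine_host → ¬waive_ledger)) and O(¬quarantine_host) yields O(¬waive_ledger).
The contrapositive of premise 10 (O(audit_license → waive_ledger)) is O(¬waive_ledger → ¬audit_license), and O(¬waive_ledger) is already established, so O(¬audit_license).
Premises 2, 3, 5 do not contribute to this derivation.
So O(¬audit_license) holds, i.e. F(audit_license). The claim follows.

Yes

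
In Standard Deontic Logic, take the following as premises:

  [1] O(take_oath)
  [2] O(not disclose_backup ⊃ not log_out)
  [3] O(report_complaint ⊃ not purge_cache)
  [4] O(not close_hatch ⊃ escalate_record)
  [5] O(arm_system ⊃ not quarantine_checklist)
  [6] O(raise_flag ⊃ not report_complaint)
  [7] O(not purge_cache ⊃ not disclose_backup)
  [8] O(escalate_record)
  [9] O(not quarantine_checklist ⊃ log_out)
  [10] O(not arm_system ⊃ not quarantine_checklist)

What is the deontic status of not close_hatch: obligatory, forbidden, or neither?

Premise 4 is O(not close_hatch ⊃ escalate_record); even if O(escalate_record) held, inferring O(not close_hatch) would be affirming the consequent — invalid.
No premise or chain of K-axiom applications forces O(not close_hatch), and none forces O(close_hatch). So not close_hatch is neither obligatory nor forbidden under these norms.

Neither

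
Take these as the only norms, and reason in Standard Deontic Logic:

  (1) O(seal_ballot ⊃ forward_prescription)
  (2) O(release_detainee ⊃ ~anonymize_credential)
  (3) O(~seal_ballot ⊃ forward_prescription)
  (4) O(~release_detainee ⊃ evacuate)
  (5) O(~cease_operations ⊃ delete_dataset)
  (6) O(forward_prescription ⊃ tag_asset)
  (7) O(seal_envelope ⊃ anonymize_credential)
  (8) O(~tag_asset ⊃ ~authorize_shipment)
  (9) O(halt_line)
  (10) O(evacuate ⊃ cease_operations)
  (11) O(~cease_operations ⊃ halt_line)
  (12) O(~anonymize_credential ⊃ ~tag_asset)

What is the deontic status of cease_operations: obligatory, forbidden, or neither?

Obligatory

By case analysis on seal_ballot: premise 1 gives O(seal_ballot ⊃ forward_prescription) and premise 3 gives O(~seal_ballot ⊃ forward_prescription), so O(forward_prescription) either way.
From O(forward_prescription) and premise 6, O(forward_prescription ⊃ tag_asset), we obtain O(tag_asset).
Premise 12, O(~anonymize_credential ⊃ ~tag_asset), contraposes to O(tag_asset ⊃ anonymize_credential); with O(tag_asset) we get O(anonymize_credential).
The contrapositive of premise 2 (O(release_detainee ⊃ ~anonymize_credential)) is O(anonymize_credential ⊃ ~release_detainee), and O(anonymize_credential) is already established, so O(~release_detainee).
Premise 4 is O(~release_detainee ⊃ evacuate); since O(~release_detainee), deontic closure gives O(evacuate).
Premise 10 is O(evacuate ⊃ cease_operations); since O(evacuate), deontic closure gives O(cease_operations).
Premises 5, 7, 8, 9, 11 do not contribute to this derivation.
Hence cease_operations is obligatory.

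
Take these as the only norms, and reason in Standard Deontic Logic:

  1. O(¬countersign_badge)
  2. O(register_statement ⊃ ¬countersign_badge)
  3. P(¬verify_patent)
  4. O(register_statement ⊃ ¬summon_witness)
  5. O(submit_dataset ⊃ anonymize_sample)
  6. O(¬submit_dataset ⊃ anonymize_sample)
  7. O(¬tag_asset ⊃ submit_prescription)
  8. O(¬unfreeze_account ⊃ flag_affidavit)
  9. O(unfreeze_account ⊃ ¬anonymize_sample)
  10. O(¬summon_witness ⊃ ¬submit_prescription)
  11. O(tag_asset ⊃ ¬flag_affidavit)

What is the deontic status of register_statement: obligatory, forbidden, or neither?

Forbidden

Premises 6 and 5 are O(¬submit_dataset ⊃ anonymize_sample) and O(submit_dataset ⊃ anonymize_sample); every ideal world satisfies ¬submit_dataset or submit_dataset, so in either case anonymize_sample holds — hence O(anonymize_sample).
The contrapositive of premise 9 (O(unfreeze_account ⊃ ¬anonymize_sample)) is O(anonymize_sample ⊃ ¬unfreeze_account), and O(anonymize_sample) is already established, so O(¬unfreeze_account).
Premise 8 is O(¬unfreeze_account ⊃ flag_affidavit); since O(¬unfreeze_account), deontic closure gives O(flag_affidavit).
The contrapositive of premise 11 (O(tag_asset ⊃ ¬flag_affidavit)) is O(flag_affidavit ⊃ ¬tag_asset), and O(flag_affidavit) is already established, so O(¬tag_asset).
Premise 7 is O(¬tag_asset ⊃ submit_prescription); since O(¬tag_asset), deontic closure gives O(submit_prescription).
Premise 10 is O(¬summon_witness ⊃ ¬submit_prescription); contrapositively O(submit_prescription ⊃ summon_witness). Since O(submit_prescription) holds, K gives O(summon_witness).
Premise 4, O(register_statement ⊃ ¬summon_witness), contraposes to O(summon_witness ⊃ ¬register_statement); with O(summon_witness) we get O(¬register_statement).
Premises 1, 2, 3 do not contribute to this derivation.
Thus O(¬register_statement), which is F(register_statement): register_statement is forbidden.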